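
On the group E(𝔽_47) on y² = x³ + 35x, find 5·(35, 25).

Write G = (35, 25).
Double-and-add on 5 = (101)₂. Start with G = (35, 25) for the leading 1-bit.
double: tangent at (35, 25): λ = (3·35² + 35)/(2·25) ≡ 44/3. 3⁻¹ ≡ 16 (mod 47) since 3·16 = 48 ≡ 1, so λ ≡ 44·16 ≡ 46.
  x = λ² - 35 - 35 = 2116 - 70 ≡ 25; y = λ·(35 - 25) - 25 ≡ 12. → (25, 12)
double: tangent at (25, 12): λ = (3·25² + 35)/(2·12) ≡ 30/24. 24⁻¹ ≡ 2 (mod 47), so λ ≡ 30·2 ≡ 13.
  x = λ² - 25 - 25 = 169 - 50 ≡ 25; y = λ·(25 - 25) - 12 ≡ 35. → (25, 35)
add G: (25, 35) + (35, 25). λ = (25 - 35)/(35 - 25) ≡ 37/10 mod 47. 10⁻¹ ≡ 33 (mod 47), so λ ≡ 46.
  x = λ² - 25 - 35 = 2116 - 60 ≡ 35; y = λ·(25 - 35) - 35 ≡ 22. → (35, 22)

(35, 22)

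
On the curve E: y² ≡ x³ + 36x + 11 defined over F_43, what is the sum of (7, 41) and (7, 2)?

O

The two points share x = 7 and their y-coordinates satisfy 41 + 2 ≡ 0 (mod 43), so they are inverses. Their sum is O.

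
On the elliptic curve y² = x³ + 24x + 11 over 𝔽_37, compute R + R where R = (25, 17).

(3, 6)

tangent at (25, 17): λ = (3·25² + 24)/(2·17) ≡ 12/34. 34⁻¹ ≡ 12 (mod 37) since 34·12 = 408 ≡ 1, so λ ≡ 12·12 ≡ 33.
  x = λ² - 25 - 25 = 1089 - 50 ≡ 3; y = λ·(25 - 3) - 17 ≡ 6. → (3, 6)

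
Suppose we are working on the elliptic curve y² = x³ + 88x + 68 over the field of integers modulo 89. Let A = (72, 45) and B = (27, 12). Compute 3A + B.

First 3A:
Repeated addition: build up to 3A.
2A: tangent at (72, 45): λ = (3·72² + 88)/(2·45) ≡ 65/1. 1⁻¹ ≡ 1 (mod 89) since 1·1 = 1 ≡ 1, so λ ≡ 65·1 ≡ 65.
  x = λ² - 72 - 72 = 4225 - 144 ≡ 76; y = λ·(72 - 76) - 45 ≡ 51. → (76, 51)
3A: (76, 51) + (72, 45). λ = (45 - 51)/(72 - 76) ≡ 83/85 mod 89. 85⁻¹ ≡ 22 (mod 89) since 85·22 = 1870 ≡ 1, so λ ≡ 46.
  x = λ² - 76 - 72 = 2116 - 148 ≡ 10; y = λ·(76 - 10) - 51 ≡ 48. → (10, 48)
3A = (10, 48).
Finally 3A + B:
(10, 48) + (27, 12). λ = (12 - 48)/(27 - 10) ≡ 53/17 mod 89. 17⁻¹ ≡ 21 (mod 89), so λ ≡ 45.
  x = λ² - 10 - 27 = 2025 - 37 ≡ 30; y = λ·(10 - 30) - 48 ≡ 31. → (30, 31)

(30, 31)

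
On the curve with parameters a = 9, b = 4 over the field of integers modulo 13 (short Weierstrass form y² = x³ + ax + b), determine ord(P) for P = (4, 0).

2

2P: (4, 0) + (4, 0): same x and y₁ ≡ -y₂, so the sum is O.
2P = O, so the order is 2.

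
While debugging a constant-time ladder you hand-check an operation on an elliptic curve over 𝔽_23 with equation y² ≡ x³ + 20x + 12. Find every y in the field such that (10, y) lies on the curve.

4, 19

x³ + 20x + 12 = 1212 ≡ 16 (mod 23).
Square roots of 16 mod 23: 4 and 19 (since 4² = 16 ≡ 16).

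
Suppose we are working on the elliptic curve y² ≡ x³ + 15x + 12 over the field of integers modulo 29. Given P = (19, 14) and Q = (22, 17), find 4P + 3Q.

(28, 5)

First 4P:
Repeated addition: build up to 4P.
2P: tangent at (19, 14): λ = (3·19² + 15)/(2·14) ≡ 25/28. 28⁻¹ ≡ 28 (mod 29), so λ ≡ 25·28 ≡ 4.
  x = λ² - 19 - 19 = 16 - 38 ≡ 7; y = λ·(19 - 7) - 14 ≡ 5. → (7, 5)
3P: (7, 5) + (19, 14). λ = (14 - 5)/(19 - 7) ≡ 9/12 mod 29. 12⁻¹ ≡ 17 (mod 29) since 12·17 = 204 ≡ 1, so λ ≡ 8.
  x = λ² - 7 - 19 = 64 - 26 ≡ 9; y = λ·(7 - 9) - 5 ≡ 8. → (9, 8)
4P: (9, 8) + (19, 14). λ = (14 - 8)/(19 - 9) ≡ 6/10 mod 29. 10⁻¹ ≡ 3 (mod 29), so λ ≡ 18.
  x = λ² - 9 - 19 = 324 - 28 ≡ 6; y = λ·(9 - 6) - 8 ≡ 17. → (6, 17)
4P = (6, 17).
Next 3Q:
Repeated addition: build up to 3Q.
2Q: tangent at (22, 17): λ = (3·22² + 15)/(2·17) ≡ 17/5. 5⁻¹ ≡ 6 (mod 29), so λ ≡ 17·6 ≡ 15.
  x = λ² - 22 - 22 = 225 - 44 ≡ 7; y = λ·(22 - 7) - 17 ≡ 5. → (7, 5)
3Q: (7, 5) + (22, 17). λ = (17 - 5)/(22 - 7) ≡ 12/15 mod 29. 15⁻¹ ≡ 2 (mod 29), so λ ≡ 24.
  x = λ² - 7 - 22 = 576 - 29 ≡ 25; y = λ·(7 - 25) - 5 ≡ 27. → (25, 27)
3Q = (25, 27).
Finally 4P + 3Q:
(6, 17) + (25, 27). λ = (27 - 17)/(25 - 6) ≡ 10/19 mod 29. 19⁻¹ ≡ 26 (mod 29), so λ ≡ 28.
  x = λ² - 6 - 25 = 784 - 31 ≡ 28; y = λ·(6 - 28) - 17 ≡ 5. → (28, 5)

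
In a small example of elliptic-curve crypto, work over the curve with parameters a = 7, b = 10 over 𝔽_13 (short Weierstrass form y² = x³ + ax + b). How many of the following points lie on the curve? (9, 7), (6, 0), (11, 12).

(9, 7): 7² ≡ 10, rhs ≡ 9 → off.
(6, 0): 0² ≡ 0, rhs ≡ 8 → off.
(11, 12): 12² ≡ 1, rhs ≡ 1 → on.

1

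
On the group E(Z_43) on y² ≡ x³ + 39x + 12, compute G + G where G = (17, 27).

tangent at (17, 27): λ = (3·17² + 39)/(2·27) ≡ 3/11. 11⁻¹ ≡ 4 (mod 43), so λ ≡ 3·4 ≡ 12.
  x = λ² - 17 - 17 = 144 - 34 ≡ 24; y = λ·(17 - 24) - 27 ≡ 18. → (24, 18)

(24, 18)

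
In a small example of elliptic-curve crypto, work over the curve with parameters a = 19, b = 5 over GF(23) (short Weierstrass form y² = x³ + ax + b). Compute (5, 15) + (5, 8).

O

The two points share x = 5 and their y-coordinates satisfy 15 + 8 ≡ 0 (mod 23), so they are inverses. Their sum is O.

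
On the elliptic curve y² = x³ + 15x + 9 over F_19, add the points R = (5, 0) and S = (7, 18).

(5, 0) + (7, 18). λ = (18 - 0)/(7 - 5) ≡ 18/2 mod 19. 2⁻¹ ≡ 10 (mod 19), so λ ≡ 9.
  x = λ² - 5 - 7 = 81 - 12 ≡ 12; y = λ·(5 - 12) - 0 ≡ 13. → (12, 13)

(12, 13)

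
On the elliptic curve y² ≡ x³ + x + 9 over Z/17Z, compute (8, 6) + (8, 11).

The two points share x = 8 and their y-coordinates satisfy 6 + 11 ≡ 0 (mod 17), so they are inverses. Their sum is 𝒪.

O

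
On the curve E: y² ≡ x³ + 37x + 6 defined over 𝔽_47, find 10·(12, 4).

Write Q = (12, 4).
Double-and-add on 10 = (1010)₂. Start with Q = (12, 4) for the leading 1-bit.
double: tangent at (12, 4): λ = (3·12² + 37)/(2·4) ≡ 46/8. 8⁻¹ ≡ 6 (mod 47), so λ ≡ 46·6 ≡ 41.
  x = λ² - 12 - 12 = 1681 - 24 ≡ 12; y = λ·(12 - 12) - 4 ≡ 43. → (12, 43)
double: tangent at (12, 43): λ = (3·12² + 37)/(2·43) ≡ 46/39. 39⁻¹ ≡ 41 (mod 47), so λ ≡ 46·41 ≡ 6.
  x = λ² - 12 - 12 = 36 - 24 ≡ 12; y = λ·(12 - 12) - 43 ≡ 4. → (12, 4)
add Q: tangent at (12, 4): λ = (3·12² + 37)/(2·4) ≡ 46/8. 8⁻¹ ≡ 6 (mod 47) since 8·6 = 48 ≡ 1, so λ ≡ 46·6 ≡ 41.
  x = λ² - 12 - 12 = 1681 - 24 ≡ 12; y = λ·(12 - 12) - 4 ≡ 43. → (12, 43)
double: tangent at (12, 43): λ = (3·12² + 37)/(2·43) ≡ 46/39. 39⁻¹ ≡ 41 (mod 47), so λ ≡ 46·41 ≡ 6.
  x = λ² - 12 - 12 = 36 - 24 ≡ 12; y = λ·(12 - 12) - 43 ≡ 4. → (12, 4)

(12, 4)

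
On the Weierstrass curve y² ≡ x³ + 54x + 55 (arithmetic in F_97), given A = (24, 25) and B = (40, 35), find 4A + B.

First 4A:
Double-and-add on 4 = (100)₂. Start with A = (24, 25) for the leading 1-bit.
double: tangent at (24, 25): λ = (3·24² + 54)/(2·25) ≡ 36/50. 50⁻¹ ≡ 33 (mod 97), so λ ≡ 36·33 ≡ 24.
  x = λ² - 24 - 24 = 576 - 48 ≡ 43; y = λ·(24 - 43) - 25 ≡ 4. → (43, 4)
double: tangent at (43, 4): λ = (3·43² + 54)/(2·4) ≡ 72/8. 8⁻¹ ≡ 85 (mod 97), so λ ≡ 72·85 ≡ 9.
  x = λ² - 43 - 43 = 81 - 86 ≡ 92; y = λ·(43 - 92) - 4 ≡ 40. → (92, 40)
4A = (92, 40).
Finally 4A + B:
(92, 40) + (40, 35). λ = (35 - 40)/(40 - 92) ≡ 92/45 mod 97. 45⁻¹ ≡ 69 (mod 97) since 45·69 = 3105 ≡ 1, so λ ≡ 43.
  x = λ² - 92 - 40 = 1849 - 132 ≡ 68; y = λ·(92 - 68) - 40 ≡ 22. → (68, 22)

(68, 22)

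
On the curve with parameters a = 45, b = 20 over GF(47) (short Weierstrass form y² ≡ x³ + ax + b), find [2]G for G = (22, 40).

tangent at (22, 40): λ = (3·22² + 45)/(2·40) ≡ 40/33. 33⁻¹ ≡ 10 (mod 47) since 33·10 = 330 ≡ 1, so λ ≡ 40·10 ≡ 24.
  x = λ² - 22 - 22 = 576 - 44 ≡ 15; y = λ·(22 - 15) - 40 ≡ 34. → (15, 34)

(15, 34)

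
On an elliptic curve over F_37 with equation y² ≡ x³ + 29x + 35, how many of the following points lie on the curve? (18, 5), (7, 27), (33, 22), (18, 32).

(18, 5): 5² ≡ 25, rhs ≡ 25 → on.
(7, 27): 27² ≡ 26, rhs ≡ 26 → on.
(33, 22): 22² ≡ 3, rhs ≡ 3 → on.
(18, 32): 32² ≡ 25, rhs ≡ 25 → on.

4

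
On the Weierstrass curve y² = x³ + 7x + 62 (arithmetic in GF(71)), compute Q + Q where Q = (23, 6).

tangent at (23, 6): λ = (3·23² + 7)/(2·6) ≡ 32/12. 12⁻¹ ≡ 6 (mod 71), so λ ≡ 32·6 ≡ 50.
  x = λ² - 23 - 23 = 2500 - 46 ≡ 40; y = λ·(23 - 40) - 6 ≡ 67. → (40, 67)

(40, 67)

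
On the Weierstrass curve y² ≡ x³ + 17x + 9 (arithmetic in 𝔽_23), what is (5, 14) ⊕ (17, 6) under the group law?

(5, 14) + (17, 6). λ = (6 - 14)/(17 - 5) ≡ 15/12 mod 23. 12⁻¹ ≡ 2 (mod 23), so λ ≡ 7.
  x = λ² - 5 - 17 = 49 - 22 ≡ 4; y = λ·(5 - 4) - 14 ≡ 16. → (4, 16)

(4, 16)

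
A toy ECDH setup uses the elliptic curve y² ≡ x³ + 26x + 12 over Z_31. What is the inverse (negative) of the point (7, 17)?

-(7, 17) = (7, -17 mod 31) = (7, 14).

(7, 14)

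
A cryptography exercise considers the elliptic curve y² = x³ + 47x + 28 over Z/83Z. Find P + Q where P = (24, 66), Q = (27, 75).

(41, 49)

(24, 66) + (27, 75). λ = (75 - 66)/(27 - 24) ≡ 9/3 mod 83. 3⁻¹ ≡ 28 (mod 83), so λ ≡ 3.
  x = λ² - 24 - 27 = 9 - 51 ≡ 41; y = λ·(24 - 41) - 66 ≡ 49. → (41, 49)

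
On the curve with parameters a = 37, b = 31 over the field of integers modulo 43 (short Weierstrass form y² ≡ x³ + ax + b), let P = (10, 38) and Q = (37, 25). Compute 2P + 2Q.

First 2P:
Repeated addition: build up to 2P.
2P: tangent at (10, 38): λ = (3·10² + 37)/(2·38) ≡ 36/33. 33⁻¹ ≡ 30 (mod 43) since 33·30 = 990 ≡ 1, so λ ≡ 36·30 ≡ 5.
  x = λ² - 10 - 10 = 25 - 20 ≡ 5; y = λ·(10 - 5) - 38 ≡ 30. → (5, 30)
2P = (5, 30).
Next 2Q:
Repeated addition: build up to 2Q.
2Q: tangent at (37, 25): λ = (3·37² + 37)/(2·25) ≡ 16/7. 7⁻¹ ≡ 37 (mod 43), so λ ≡ 16·37 ≡ 33.
  x = λ² - 37 - 37 = 1089 - 74 ≡ 26; y = λ·(37 - 26) - 25 ≡ 37. → (26, 37)
2Q = (26, 37).
Finally 2P + 2Q:
(5, 30) + (26, 37). λ = (37 - 30)/(26 - 5) ≡ 7/21 mod 43. 21⁻¹ ≡ 41 (mod 43), so λ ≡ 29.
  x = λ² - 5 - 26 = 841 - 31 ≡ 36; y = λ·(5 - 36) - 30 ≡ 17. → (36, 17)

(36, 17)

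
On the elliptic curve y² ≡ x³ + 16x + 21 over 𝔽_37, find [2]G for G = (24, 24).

(10, 16)

tangent at (24, 24): λ = (3·24² + 16)/(2·24) ≡ 5/11. 11⁻¹ ≡ 27 (mod 37), so λ ≡ 5·27 ≡ 24.
  x = λ² - 24 - 24 = 576 - 48 ≡ 10; y = λ·(24 - 10) - 24 ≡ 16. → (10, 16)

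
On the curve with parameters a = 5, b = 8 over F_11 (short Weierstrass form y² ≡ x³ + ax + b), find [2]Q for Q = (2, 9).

(1, 6)

tangent at (2, 9): λ = (3·2² + 5)/(2·9) ≡ 6/7. 7⁻¹ ≡ 8 (mod 11), so λ ≡ 6·8 ≡ 4.
  x = λ² - 2 - 2 = 16 - 4 ≡ 1; y = λ·(2 - 1) - 9 ≡ 6. → (1, 6)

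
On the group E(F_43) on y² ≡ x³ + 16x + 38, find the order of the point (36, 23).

2P: tangent at (36, 23): λ = (3·36² + 16)/(2·23) ≡ 34/3. 3⁻¹ ≡ 29 (mod 43), so λ ≡ 34·29 ≡ 40.
  x = λ² - 36 - 36 = 1600 - 72 ≡ 23; y = λ·(36 - 23) - 23 ≡ 24. → (23, 24)
3P: (23, 24) + (36, 23). λ = (23 - 24)/(36 - 23) ≡ 42/13 mod 43. 13⁻¹ ≡ 10 (mod 43), so λ ≡ 33.
  x = λ² - 23 - 36 = 1089 - 59 ≡ 41; y = λ·(23 - 41) - 24 ≡ 27. → (41, 27)
4P: (41, 27) + (36, 23). λ = (23 - 27)/(36 - 41) ≡ 39/38 mod 43. 38⁻¹ ≡ 17 (mod 43) since 38·17 = 646 ≡ 1, so λ ≡ 18.
  x = λ² - 41 - 36 = 324 - 77 ≡ 32; y = λ·(41 - 32) - 27 ≡ 6. → (32, 6)
5P: (32, 6) + (36, 23). λ = (23 - 6)/(36 - 32) ≡ 17/4 mod 43. 4⁻¹ ≡ 11 (mod 43), so λ ≡ 15.
  x = λ² - 32 - 36 = 225 - 68 ≡ 28; y = λ·(32 - 28) - 6 ≡ 11. → (28, 11)
6P: (28, 11) + (36, 23). λ = (23 - 11)/(36 - 28) ≡ 12/8 mod 43. 8⁻¹ ≡ 27 (mod 43), so λ ≡ 23.
  x = λ² - 28 - 36 = 529 - 64 ≡ 35; y = λ·(28 - 35) - 11 ≡ 0. → (35, 0)
7P: (35, 0) + (36, 23). λ = (23 - 0)/(36 - 35) ≡ 23/1 mod 43. 1⁻¹ ≡ 1 (mod 43), so λ ≡ 23.
  x = λ² - 35 - 36 = 529 - 71 ≡ 28; y = λ·(35 - 28) - 0 ≡ 32. → (28, 32)
8P: (28, 32) + (36, 23). λ = (23 - 32)/(36 - 28) ≡ 34/8 mod 43. 8⁻¹ ≡ 27 (mod 43) since 8·27 = 216 ≡ 1, so λ ≡ 15.
  x = λ² - 28 - 36 = 225 - 64 ≡ 32; y = λ·(28 - 32) - 32 ≡ 37. → (32, 37)
9P: (32, 37) + (36, 23). λ = (23 - 37)/(36 - 32) ≡ 29/4 mod 43. 4⁻¹ ≡ 11 (mod 43), so λ ≡ 18.
  x = λ² - 32 - 36 = 324 - 68 ≡ 41; y = λ·(32 - 41) - 37 ≡ 16. → (41, 16)
10P: (41, 16) + (36, 23). λ = (23 - 16)/(36 - 41) ≡ 7/38 mod 43. 38⁻¹ ≡ 17 (mod 43) since 38·17 = 646 ≡ 1, so λ ≡ 33.
  x = λ² - 41 - 36 = 1089 - 77 ≡ 23; y = λ·(41 - 23) - 16 ≡ 19. → (23, 19)
11P: (23, 19) + (36, 23). λ = (23 - 19)/(36 - 23) ≡ 4/13 mod 43. 13⁻¹ ≡ 10 (mod 43) since 13·10 = 130 ≡ 1, so λ ≡ 40.
  x = λ² - 23 - 36 = 1600 - 59 ≡ 36; y = λ·(23 - 36) - 19 ≡ 20. → (36, 20)
12P: (36, 20) + (36, 23): same x and y₁ ≡ -y₂, so the sum is ∞.
12P = ∞, so the order is 12.

12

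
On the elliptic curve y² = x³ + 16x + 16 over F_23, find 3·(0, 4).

(12, 21)

Write Q = (0, 4).
Repeated addition: build up to 3Q.
2Q: tangent at (0, 4): λ = (3·0² + 16)/(2·4) ≡ 16/8. 8⁻¹ ≡ 3 (mod 23) since 8·3 = 24 ≡ 1, so λ ≡ 16·3 ≡ 2.
  x = λ² - 0 - 0 = 4 - 0 ≡ 4; y = λ·(0 - 4) - 4 ≡ 11. → (4, 11)
3Q: (4, 11) + (0, 4). λ = (4 - 11)/(0 - 4) ≡ 16/19 mod 23. 19⁻¹ ≡ 17 (mod 23) since 19·17 = 323 ≡ 1, so λ ≡ 19.
  x = λ² - 4 - 0 = 361 - 4 ≡ 12; y = λ·(4 - 12) - 11 ≡ 21. → (12, 21)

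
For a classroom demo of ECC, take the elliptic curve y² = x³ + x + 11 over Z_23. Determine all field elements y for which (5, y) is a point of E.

7, 16

x³ + 1x + 11 = 141 ≡ 3 (mod 23).
Square roots of 3 mod 23: 7 and 16 (since 7² = 49 ≡ 3).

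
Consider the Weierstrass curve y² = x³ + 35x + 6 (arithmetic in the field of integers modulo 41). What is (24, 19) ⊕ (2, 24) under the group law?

(17, 26)

(24, 19) + (2, 24). λ = (24 - 19)/(2 - 24) ≡ 5/19 mod 41. 19⁻¹ ≡ 13 (mod 41), so λ ≡ 24.
  x = λ² - 24 - 2 = 576 - 26 ≡ 17; y = λ·(24 - 17) - 19 ≡ 26. → (17, 26)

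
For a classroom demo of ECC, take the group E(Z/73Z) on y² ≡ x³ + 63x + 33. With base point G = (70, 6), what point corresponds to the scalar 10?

Repeated addition: build up to 10G.
2G: tangent at (70, 6): λ = (3·70² + 63)/(2·6) ≡ 17/12. 12⁻¹ ≡ 67 (mod 73), so λ ≡ 17·67 ≡ 44.
  x = λ² - 70 - 70 = 1936 - 140 ≡ 44; y = λ·(70 - 44) - 6 ≡ 43. → (44, 43)
3G: (44, 43) + (70, 6). λ = (6 - 43)/(70 - 44) ≡ 36/26 mod 73. 26⁻¹ ≡ 59 (mod 73), so λ ≡ 7.
  x = λ² - 44 - 70 = 49 - 114 ≡ 8; y = λ·(44 - 8) - 43 ≡ 63. → (8, 63)
4G: (8, 63) + (70, 6). λ = (6 - 63)/(70 - 8) ≡ 16/62 mod 73. 62⁻¹ ≡ 53 (mod 73), so λ ≡ 45.
  x = λ² - 8 - 70 = 2025 - 78 ≡ 49; y = λ·(8 - 49) - 63 ≡ 63. → (49, 63)
5G: (49, 63) + (70, 6). λ = (6 - 63)/(70 - 49) ≡ 16/21 mod 73. 21⁻¹ ≡ 7 (mod 73), so λ ≡ 39.
  x = λ² - 49 - 70 = 1521 - 119 ≡ 15; y = λ·(49 - 15) - 63 ≡ 22. → (15, 22)
6G: (15, 22) + (70, 6). λ = (6 - 22)/(70 - 15) ≡ 57/55 mod 73. 55⁻¹ ≡ 4 (mod 73) since 55·4 = 220 ≡ 1, so λ ≡ 9.
  x = λ² - 15 - 70 = 81 - 85 ≡ 69; y = λ·(15 - 69) - 22 ≡ 3. → (69, 3)
7G: (69, 3) + (70, 6). λ = (6 - 3)/(70 - 69) ≡ 3/1 mod 73. 1⁻¹ ≡ 1 (mod 73), so λ ≡ 3.
  x = λ² - 69 - 70 = 9 - 139 ≡ 16; y = λ·(69 - 16) - 3 ≡ 10. → (16, 10)
8G: (16, 10) + (70, 6). λ = (6 - 10)/(70 - 16) ≡ 69/54 mod 73. 54⁻¹ ≡ 23 (mod 73), so λ ≡ 54.
  x = λ² - 16 - 70 = 2916 - 86 ≡ 56; y = λ·(16 - 56) - 10 ≡ 20. → (56, 20)
9G: (56, 20) + (70, 6). λ = (6 - 20)/(70 - 56) ≡ 59/14 mod 73. 14⁻¹ ≡ 47 (mod 73), so λ ≡ 72.
  x = λ² - 56 - 70 = 5184 - 126 ≡ 21; y = λ·(56 - 21) - 20 ≡ 18. → (21, 18)
10G: (21, 18) + (70, 6). λ = (6 - 18)/(70 - 21) ≡ 61/49 mod 73. 49⁻¹ ≡ 3 (mod 73) since 49·3 = 147 ≡ 1, so λ ≡ 37.
  x = λ² - 21 - 70 = 1369 - 91 ≡ 37; y = λ·(21 - 37) - 18 ≡ 47. → (37, 47)

(37, 47)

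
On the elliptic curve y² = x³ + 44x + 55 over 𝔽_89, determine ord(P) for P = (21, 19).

2P: tangent at (21, 19): λ = (3·21² + 44)/(2·19) ≡ 32/38. 38⁻¹ ≡ 82 (mod 89) since 38·82 = 3116 ≡ 1, so λ ≡ 32·82 ≡ 43.
  x = λ² - 21 - 21 = 1849 - 42 ≡ 27; y = λ·(21 - 27) - 19 ≡ 79. → (27, 79)
3P: (27, 79) + (21, 19). λ = (19 - 79)/(21 - 27) ≡ 29/83 mod 89. 83⁻¹ ≡ 74 (mod 89) since 83·74 = 6142 ≡ 1, so λ ≡ 10.
  x = λ² - 27 - 21 = 100 - 48 ≡ 52; y = λ·(27 - 52) - 79 ≡ 27. → (52, 27)
4P: (52, 27) + (21, 19). λ = (19 - 27)/(21 - 52) ≡ 81/58 mod 89. 58⁻¹ ≡ 66 (mod 89), so λ ≡ 6.
  x = λ² - 52 - 21 = 36 - 73 ≡ 52; y = λ·(52 - 52) - 27 ≡ 62. → (52, 62)
5P: (52, 62) + (21, 19). λ = (19 - 62)/(21 - 52) ≡ 46/58 mod 89. 58⁻¹ ≡ 66 (mod 89) since 58·66 = 3828 ≡ 1, so λ ≡ 10.
  x = λ² - 52 - 21 = 100 - 73 ≡ 27; y = λ·(52 - 27) - 62 ≡ 10. → (27, 10)
6P: (27, 10) + (21, 19). λ = (19 - 10)/(21 - 27) ≡ 9/83 mod 89. 83⁻¹ ≡ 74 (mod 89), so λ ≡ 43.
  x = λ² - 27 - 21 = 1849 - 48 ≡ 21; y = λ·(27 - 21) - 10 ≡ 70. → (21, 70)
7P: (21, 70) + (21, 19): same x and y₁ ≡ -y₂, so the sum is ∞.
7P = ∞, so the order is 7.

7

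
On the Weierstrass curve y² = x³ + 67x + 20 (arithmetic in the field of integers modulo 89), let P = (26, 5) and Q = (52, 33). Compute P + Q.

(26, 5) + (52, 33). λ = (33 - 5)/(52 - 26) ≡ 28/26 mod 89. 26⁻¹ ≡ 24 (mod 89), so λ ≡ 49.
  x = λ² - 26 - 52 = 2401 - 78 ≡ 9; y = λ·(26 - 9) - 5 ≡ 27. → (9, 27)

(9, 27)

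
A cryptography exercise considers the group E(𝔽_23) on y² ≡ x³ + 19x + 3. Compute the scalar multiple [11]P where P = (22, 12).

Repeated addition: build up to 11P.
2P: tangent at (22, 12): λ = (3·22² + 19)/(2·12) ≡ 22/1. 1⁻¹ ≡ 1 (mod 23) since 1·1 = 1 ≡ 1, so λ ≡ 22·1 ≡ 22.
  x = λ² - 22 - 22 = 484 - 44 ≡ 3; y = λ·(22 - 3) - 12 ≡ 15. → (3, 15)
3P: (3, 15) + (22, 12). λ = (12 - 15)/(22 - 3) ≡ 20/19 mod 23. 19⁻¹ ≡ 17 (mod 23), so λ ≡ 18.
  x = λ² - 3 - 22 = 324 - 25 ≡ 0; y = λ·(3 - 0) - 15 ≡ 16. → (0, 16)
4P: (0, 16) + (22, 12). λ = (12 - 16)/(22 - 0) ≡ 19/22 mod 23. 22⁻¹ ≡ 22 (mod 23), so λ ≡ 4.
  x = λ² - 0 - 22 = 16 - 22 ≡ 17; y = λ·(0 - 17) - 16 ≡ 8. → (17, 8)
5P: (17, 8) + (22, 12). λ = (12 - 8)/(22 - 17) ≡ 4/5 mod 23. 5⁻¹ ≡ 14 (mod 23) since 5·14 = 70 ≡ 1, so λ ≡ 10.
  x = λ² - 17 - 22 = 100 - 39 ≡ 15; y = λ·(17 - 15) - 8 ≡ 12. → (15, 12)
6P: (15, 12) + (22, 12). λ = (12 - 12)/(22 - 15) ≡ 0/7 mod 23. 7⁻¹ ≡ 10 (mod 23) since 7·10 = 70 ≡ 1, so λ ≡ 0.
  x = λ² - 15 - 22 = 0 - 37 ≡ 9; y = λ·(15 - 9) - 12 ≡ 11. → (9, 11)
7P: (9, 11) + (22, 12). λ = (12 - 11)/(22 - 9) ≡ 1/13 mod 23. 13⁻¹ ≡ 16 (mod 23), so λ ≡ 16.
  x = λ² - 9 - 22 = 256 - 31 ≡ 18; y = λ·(9 - 18) - 11 ≡ 6. → (18, 6)
8P: (18, 6) + (22, 12). λ = (12 - 6)/(22 - 18) ≡ 6/4 mod 23. 4⁻¹ ≡ 6 (mod 23), so λ ≡ 13.
  x = λ² - 18 - 22 = 169 - 40 ≡ 14; y = λ·(18 - 14) - 6 ≡ 0. → (14, 0)
9P: (14, 0) + (22, 12). λ = (12 - 0)/(22 - 14) ≡ 12/8 mod 23. 8⁻¹ ≡ 3 (mod 23) since 8·3 = 24 ≡ 1, so λ ≡ 13.
  x = λ² - 14 - 22 = 169 - 36 ≡ 18; y = λ·(14 - 18) - 0 ≡ 17. → (18, 17)
10P: (18, 17) + (22, 12). λ = (12 - 17)/(22 - 18) ≡ 18/4 mod 23. 4⁻¹ ≡ 6 (mod 23), so λ ≡ 16.
  x = λ² - 18 - 22 = 256 - 40 ≡ 9; y = λ·(18 - 9) - 17 ≡ 12. → (9, 12)
11P: (9, 12) + (22, 12). λ = (12 - 12)/(22 - 9) ≡ 0/13 mod 23. 13⁻¹ ≡ 16 (mod 23), so λ ≡ 0.
  x = λ² - 9 - 22 = 0 - 31 ≡ 15; y = λ·(9 - 15) - 12 ≡ 11. → (15, 11)

(15, 11)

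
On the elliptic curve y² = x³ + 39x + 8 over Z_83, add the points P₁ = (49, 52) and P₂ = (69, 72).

(49, 52) + (69, 72). λ = (72 - 52)/(69 - 49) ≡ 20/20 mod 83. 20⁻¹ ≡ 54 (mod 83) since 20·54 = 1080 ≡ 1, so λ ≡ 1.
  x = λ² - 49 - 69 = 1 - 118 ≡ 49; y = λ·(49 - 49) - 52 ≡ 31. → (49, 31)

(49, 31)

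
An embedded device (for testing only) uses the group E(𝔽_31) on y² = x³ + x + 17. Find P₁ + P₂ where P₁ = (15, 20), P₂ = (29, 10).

(28, 7)

(15, 20) + (29, 10). λ = (10 - 20)/(29 - 15) ≡ 21/14 mod 31. 14⁻¹ ≡ 20 (mod 31), so λ ≡ 17.
  x = λ² - 15 - 29 = 289 - 44 ≡ 28; y = λ·(15 - 28) - 20 ≡ 7. → (28, 7)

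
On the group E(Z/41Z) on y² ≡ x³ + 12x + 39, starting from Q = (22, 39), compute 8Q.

(26, 25)

Double-and-add on 8 = (1000)₂. Start with Q = (22, 39) for the leading 1-bit.
double: tangent at (22, 39): λ = (3·22² + 12)/(2·39) ≡ 29/37. 37⁻¹ ≡ 10 (mod 41) since 37·10 = 370 ≡ 1, so λ ≡ 29·10 ≡ 3.
  x = λ² - 22 - 22 = 9 - 44 ≡ 6; y = λ·(22 - 6) - 39 ≡ 9. → (6, 9)
double: tangent at (6, 9): λ = (3·6² + 12)/(2·9) ≡ 38/18. 18⁻¹ ≡ 16 (mod 41), so λ ≡ 38·16 ≡ 34.
  x = λ² - 6 - 6 = 1156 - 12 ≡ 37; y = λ·(6 - 37) - 9 ≡ 3. → (37, 3)
double: tangent at (37, 3): λ = (3·37² + 12)/(2·3) ≡ 19/6. 6⁻¹ ≡ 7 (mod 41) since 6·7 = 42 ≡ 1, so λ ≡ 19·7 ≡ 10.
  x = λ² - 37 - 37 = 100 - 74 ≡ 26; y = λ·(37 - 26) - 3 ≡ 25. → (26, 25)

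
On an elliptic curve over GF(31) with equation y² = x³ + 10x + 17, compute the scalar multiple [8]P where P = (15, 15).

(17, 4)

Repeated addition: build up to 8P.
2P: tangent at (15, 15): λ = (3·15² + 10)/(2·15) ≡ 3/30. 30⁻¹ ≡ 30 (mod 31) since 30·30 = 900 ≡ 1, so λ ≡ 3·30 ≡ 28.
  x = λ² - 15 - 15 = 784 - 30 ≡ 10; y = λ·(15 - 10) - 15 ≡ 1. → (10, 1)
3P: (10, 1) + (15, 15). λ = (15 - 1)/(15 - 10) ≡ 14/5 mod 31. 5⁻¹ ≡ 25 (mod 31) since 5·25 = 125 ≡ 1, so λ ≡ 9.
  x = λ² - 10 - 15 = 81 - 25 ≡ 25; y = λ·(10 - 25) - 1 ≡ 19. → (25, 19)
4P: (25, 19) + (15, 15). λ = (15 - 19)/(15 - 25) ≡ 27/21 mod 31. 21⁻¹ ≡ 3 (mod 31) since 21·3 = 63 ≡ 1, so λ ≡ 19.
  x = λ² - 25 - 15 = 361 - 40 ≡ 11; y = λ·(25 - 11) - 19 ≡ 30. → (11, 30)
5P: (11, 30) + (15, 15). λ = (15 - 30)/(15 - 11) ≡ 16/4 mod 31. 4⁻¹ ≡ 8 (mod 31), so λ ≡ 4.
  x = λ² - 11 - 15 = 16 - 26 ≡ 21; y = λ·(11 - 21) - 30 ≡ 23. → (21, 23)
6P: (21, 23) + (15, 15). λ = (15 - 23)/(15 - 21) ≡ 23/25 mod 31. 25⁻¹ ≡ 5 (mod 31), so λ ≡ 22.
  x = λ² - 21 - 15 = 484 - 36 ≡ 14; y = λ·(21 - 14) - 23 ≡ 7. → (14, 7)
7P: (14, 7) + (15, 15). λ = (15 - 7)/(15 - 14) ≡ 8/1 mod 31. 1⁻¹ ≡ 1 (mod 31), so λ ≡ 8.
  x = λ² - 14 - 15 = 64 - 29 ≡ 4; y = λ·(14 - 4) - 7 ≡ 11. → (4, 11)
8P: (4, 11) + (15, 15). λ = (15 - 11)/(15 - 4) ≡ 4/11 mod 31. 11⁻¹ ≡ 17 (mod 31), so λ ≡ 6.
  x = λ² - 4 - 15 = 36 - 19 ≡ 17; y = λ·(4 - 17) - 11 ≡ 4. → (17, 4)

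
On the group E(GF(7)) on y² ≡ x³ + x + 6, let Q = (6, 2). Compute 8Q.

Repeated addition: build up to 8Q.
2Q: tangent at (6, 2): λ = (3·6² + 1)/(2·2) ≡ 4/4. 4⁻¹ ≡ 2 (mod 7), so λ ≡ 4·2 ≡ 1.
  x = λ² - 6 - 6 = 1 - 12 ≡ 3; y = λ·(6 - 3) - 2 ≡ 1. → (3, 1)
3Q: (3, 1) + (6, 2). λ = (2 - 1)/(6 - 3) ≡ 1/3 mod 7. 3⁻¹ ≡ 5 (mod 7), so λ ≡ 5.
  x = λ² - 3 - 6 = 25 - 9 ≡ 2; y = λ·(3 - 2) - 1 ≡ 4. → (2, 4)
4Q: (2, 4) + (6, 2). λ = (2 - 4)/(6 - 2) ≡ 5/4 mod 7. 4⁻¹ ≡ 2 (mod 7) since 4·2 = 8 ≡ 1, so λ ≡ 3.
  x = λ² - 2 - 6 = 9 - 8 ≡ 1; y = λ·(2 - 1) - 4 ≡ 6. → (1, 6)
5Q: (1, 6) + (6, 2). λ = (2 - 6)/(6 - 1) ≡ 3/5 mod 7. 5⁻¹ ≡ 3 (mod 7) since 5·3 = 15 ≡ 1, so λ ≡ 2.
  x = λ² - 1 - 6 = 4 - 7 ≡ 4; y = λ·(1 - 4) - 6 ≡ 2. → (4, 2)
6Q: (4, 2) + (6, 2). λ = (2 - 2)/(6 - 4) ≡ 0/2 mod 7. 2⁻¹ ≡ 4 (mod 7), so λ ≡ 0.
  x = λ² - 4 - 6 = 0 - 10 ≡ 4; y = λ·(4 - 4) - 2 ≡ 5. → (4, 5)
7Q: (4, 5) + (6, 2). λ = (2 - 5)/(6 - 4) ≡ 4/2 mod 7. 2⁻¹ ≡ 4 (mod 7), so λ ≡ 2.
  x = λ² - 4 - 6 = 4 - 10 ≡ 1; y = λ·(4 - 1) - 5 ≡ 1. → (1, 1)
8Q: (1, 1) + (6, 2). λ = (2 - 1)/(6 - 1) ≡ 1/5 mod 7. 5⁻¹ ≡ 3 (mod 7) since 5·3 = 15 ≡ 1, so λ ≡ 3.
  x = λ² - 1 - 6 = 9 - 7 ≡ 2; y = λ·(1 - 2) - 1 ≡ 3. → (2, 3)

(2, 3)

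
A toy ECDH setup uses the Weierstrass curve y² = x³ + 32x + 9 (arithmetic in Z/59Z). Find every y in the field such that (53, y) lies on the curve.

x³ + 32x + 9 = 150582 ≡ 14 (mod 59).
14 is a non-residue mod 59; no y exists.

none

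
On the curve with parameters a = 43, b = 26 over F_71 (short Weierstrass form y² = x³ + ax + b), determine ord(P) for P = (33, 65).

2P: tangent at (33, 65): λ = (3·33² + 43)/(2·65) ≡ 44/59. 59⁻¹ ≡ 65 (mod 71), so λ ≡ 44·65 ≡ 20.
  x = λ² - 33 - 33 = 400 - 66 ≡ 50; y = λ·(33 - 50) - 65 ≡ 21. → (50, 21)
3P: (50, 21) + (33, 65). λ = (65 - 21)/(33 - 50) ≡ 44/54 mod 71. 54⁻¹ ≡ 25 (mod 71), so λ ≡ 35.
  x = λ² - 50 - 33 = 1225 - 83 ≡ 6; y = λ·(50 - 6) - 21 ≡ 28. → (6, 28)
4P: (6, 28) + (33, 65). λ = (65 - 28)/(33 - 6) ≡ 37/27 mod 71. 27⁻¹ ≡ 50 (mod 71) since 27·50 = 1350 ≡ 1, so λ ≡ 4.
  x = λ² - 6 - 33 = 16 - 39 ≡ 48; y = λ·(6 - 48) - 28 ≡ 17. → (48, 17)
5P: (48, 17) + (33, 65). λ = (65 - 17)/(33 - 48) ≡ 48/56 mod 71. 56⁻¹ ≡ 52 (mod 71), so λ ≡ 11.
  x = λ² - 48 - 33 = 121 - 81 ≡ 40; y = λ·(48 - 40) - 17 ≡ 0. → (40, 0)
6P: (40, 0) + (33, 65). λ = (65 - 0)/(33 - 40) ≡ 65/64 mod 71. 64⁻¹ ≡ 10 (mod 71), so λ ≡ 11.
  x = λ² - 40 - 33 = 121 - 73 ≡ 48; y = λ·(40 - 48) - 0 ≡ 54. → (48, 54)
7P: (48, 54) + (33, 65). λ = (65 - 54)/(33 - 48) ≡ 11/56 mod 71. 56⁻¹ ≡ 52 (mod 71) since 56·52 = 2912 ≡ 1, so λ ≡ 4.
  x = λ² - 48 - 33 = 16 - 81 ≡ 6; y = λ·(48 - 6) - 54 ≡ 43. → (6, 43)
8P: (6, 43) + (33, 65). λ = (65 - 43)/(33 - 6) ≡ 22/27 mod 71. 27⁻¹ ≡ 50 (mod 71) since 27·50 = 1350 ≡ 1, so λ ≡ 35.
  x = λ² - 6 - 33 = 1225 - 39 ≡ 50; y = λ·(6 - 50) - 43 ≡ 50. → (50, 50)
9P: (50, 50) + (33, 65). λ = (65 - 50)/(33 - 50) ≡ 15/54 mod 71. 54⁻¹ ≡ 25 (mod 71), so λ ≡ 20.
  x = λ² - 50 - 33 = 400 - 83 ≡ 33; y = λ·(50 - 33) - 50 ≡ 6. → (33, 6)
10P: (33, 6) + (33, 65): same x and y₁ ≡ -y₂, so the sum is O.
10P = O, so the order is 10.

10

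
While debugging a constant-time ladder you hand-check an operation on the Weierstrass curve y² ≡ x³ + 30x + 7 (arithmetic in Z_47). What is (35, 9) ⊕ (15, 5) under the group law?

(29, 11)

(35, 9) + (15, 5). λ = (5 - 9)/(15 - 35) ≡ 43/27 mod 47. 27⁻¹ ≡ 7 (mod 47), so λ ≡ 19.
  x = λ² - 35 - 15 = 361 - 50 ≡ 29; y = λ·(35 - 29) - 9 ≡ 11. → (29, 11)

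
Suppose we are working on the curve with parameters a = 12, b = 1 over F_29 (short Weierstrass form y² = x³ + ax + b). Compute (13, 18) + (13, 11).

The two points share x = 13 and their y-coordinates satisfy 18 + 11 ≡ 0 (mod 29), so they are inverses. Their sum is the point at infinity.

O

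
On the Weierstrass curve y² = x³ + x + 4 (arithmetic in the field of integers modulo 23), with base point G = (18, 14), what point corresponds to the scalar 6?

(11, 9)

Double-and-add on 6 = (110)₂. Start with G = (18, 14) for the leading 1-bit.
double: tangent at (18, 14): λ = (3·18² + 1)/(2·14) ≡ 7/5. 5⁻¹ ≡ 14 (mod 23), so λ ≡ 7·14 ≡ 6.
  x = λ² - 18 - 18 = 36 - 36 ≡ 0; y = λ·(18 - 0) - 14 ≡ 2. → (0, 2)
add G: (0, 2) + (18, 14). λ = (14 - 2)/(18 - 0) ≡ 12/18 mod 23. 18⁻¹ ≡ 9 (mod 23) since 18·9 = 162 ≡ 1, so λ ≡ 16.
  x = λ² - 0 - 18 = 256 - 18 ≡ 8; y = λ·(0 - 8) - 2 ≡ 8. → (8, 8)
double: tangent at (8, 8): λ = (3·8² + 1)/(2·8) ≡ 9/16. 16⁻¹ ≡ 13 (mod 23), so λ ≡ 9·13 ≡ 2.
  x = λ² - 8 - 8 = 4 - 16 ≡ 11; y = λ·(8 - 11) - 8 ≡ 9. → (11, 9)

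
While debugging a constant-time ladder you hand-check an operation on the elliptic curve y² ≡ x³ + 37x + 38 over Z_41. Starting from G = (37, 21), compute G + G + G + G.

Repeated addition: build up to 4G.
2G: tangent at (37, 21): λ = (3·37² + 37)/(2·21) ≡ 3/1. 1⁻¹ ≡ 1 (mod 41), so λ ≡ 3·1 ≡ 3.
  x = λ² - 37 - 37 = 9 - 74 ≡ 17; y = λ·(37 - 17) - 21 ≡ 39. → (17, 39)
3G: (17, 39) + (37, 21). λ = (21 - 39)/(37 - 17) ≡ 23/20 mod 41. 20⁻¹ ≡ 39 (mod 41), so λ ≡ 36.
  x = λ² - 17 - 37 = 1296 - 54 ≡ 12; y = λ·(17 - 12) - 39 ≡ 18. → (12, 18)
4G: (12, 18) + (37, 21). λ = (21 - 18)/(37 - 12) ≡ 3/25 mod 41. 25⁻¹ ≡ 23 (mod 41), so λ ≡ 28.
  x = λ² - 12 - 37 = 784 - 49 ≡ 38; y = λ·(12 - 38) - 18 ≡ 33. → (38, 33)

(38, 33)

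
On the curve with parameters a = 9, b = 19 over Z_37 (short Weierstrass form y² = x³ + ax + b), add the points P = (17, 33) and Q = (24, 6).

(29, 8)

(17, 33) + (24, 6). λ = (6 - 33)/(24 - 17) ≡ 10/7 mod 37. 7⁻¹ ≡ 16 (mod 37), so λ ≡ 12.
  x = λ² - 17 - 24 = 144 - 41 ≡ 29; y = λ·(17 - 29) - 33 ≡ 8. → (29, 8)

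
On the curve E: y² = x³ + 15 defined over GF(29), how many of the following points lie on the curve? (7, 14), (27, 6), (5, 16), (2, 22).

(7, 14): 14² ≡ 22, rhs ≡ 10 → off.
(27, 6): 6² ≡ 7, rhs ≡ 7 → on.
(5, 16): 16² ≡ 24, rhs ≡ 24 → on.
(2, 22): 22² ≡ 20, rhs ≡ 23 → off.

2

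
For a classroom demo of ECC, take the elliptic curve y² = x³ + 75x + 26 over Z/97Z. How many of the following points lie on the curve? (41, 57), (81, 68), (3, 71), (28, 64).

(41, 57): 57² ≡ 48, rhs ≡ 48 → on.
(81, 68): 68² ≡ 65, rhs ≡ 65 → on.
(3, 71): 71² ≡ 94, rhs ≡ 84 → off.
(28, 64): 64² ≡ 22, rhs ≡ 22 → on.

3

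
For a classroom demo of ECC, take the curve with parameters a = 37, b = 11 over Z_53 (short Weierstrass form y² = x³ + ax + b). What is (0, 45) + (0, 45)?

tangent at (0, 45): λ = (3·0² + 37)/(2·45) ≡ 37/37. 37⁻¹ ≡ 43 (mod 53) since 37·43 = 1591 ≡ 1, so λ ≡ 37·43 ≡ 1.
  x = λ² - 0 - 0 = 1 - 0 ≡ 1; y = λ·(0 - 1) - 45 ≡ 7. → (1, 7)

(1, 7)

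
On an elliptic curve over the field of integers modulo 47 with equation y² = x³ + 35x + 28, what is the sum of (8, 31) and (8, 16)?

The two points share x = 8 and their y-coordinates satisfy 31 + 16 ≡ 0 (mod 47), so they are inverses. Their sum is O.

O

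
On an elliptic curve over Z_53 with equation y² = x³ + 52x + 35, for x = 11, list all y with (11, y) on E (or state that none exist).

none

x³ + 52x + 35 = 1938 ≡ 30 (mod 53).
30 is a non-residue mod 53; no y exists.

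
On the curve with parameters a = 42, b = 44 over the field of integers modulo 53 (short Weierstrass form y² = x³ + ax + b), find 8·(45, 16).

(0, 16)

Write Q = (45, 16).
Repeated addition: build up to 8Q.
2Q: tangent at (45, 16): λ = (3·45² + 42)/(2·16) ≡ 22/32. 32⁻¹ ≡ 5 (mod 53), so λ ≡ 22·5 ≡ 4.
  x = λ² - 45 - 45 = 16 - 90 ≡ 32; y = λ·(45 - 32) - 16 ≡ 36. → (32, 36)
3Q: (32, 36) + (45, 16). λ = (16 - 36)/(45 - 32) ≡ 33/13 mod 53. 13⁻¹ ≡ 49 (mod 53), so λ ≡ 27.
  x = λ² - 32 - 45 = 729 - 77 ≡ 16; y = λ·(32 - 16) - 36 ≡ 25. → (16, 25)
4Q: (16, 25) + (45, 16). λ = (16 - 25)/(45 - 16) ≡ 44/29 mod 53. 29⁻¹ ≡ 11 (mod 53) since 29·11 = 319 ≡ 1, so λ ≡ 7.
  x = λ² - 16 - 45 = 49 - 61 ≡ 41; y = λ·(16 - 41) - 25 ≡ 12. → (41, 12)
5Q: (41, 12) + (45, 16). λ = (16 - 12)/(45 - 41) ≡ 4/4 mod 53. 4⁻¹ ≡ 40 (mod 53) since 4·40 = 160 ≡ 1, so λ ≡ 1.
  x = λ² - 41 - 45 = 1 - 86 ≡ 21; y = λ·(41 - 21) - 12 ≡ 8. → (21, 8)
6Q: (21, 8) + (45, 16). λ = (16 - 8)/(45 - 21) ≡ 8/24 mod 53. 24⁻¹ ≡ 42 (mod 53) since 24·42 = 1008 ≡ 1, so λ ≡ 18.
  x = λ² - 21 - 45 = 324 - 66 ≡ 46; y = λ·(21 - 46) - 8 ≡ 19. → (46, 19)
7Q: (46, 19) + (45, 16). λ = (16 - 19)/(45 - 46) ≡ 50/52 mod 53. 52⁻¹ ≡ 52 (mod 53), so λ ≡ 3.
  x = λ² - 46 - 45 = 9 - 91 ≡ 24; y = λ·(46 - 24) - 19 ≡ 47. → (24, 47)
8Q: (24, 47) + (45, 16). λ = (16 - 47)/(45 - 24) ≡ 22/21 mod 53. 21⁻¹ ≡ 48 (mod 53), so λ ≡ 49.
  x = λ² - 24 - 45 = 2401 - 69 ≡ 0; y = λ·(24 - 0) - 47 ≡ 16. → (0, 16)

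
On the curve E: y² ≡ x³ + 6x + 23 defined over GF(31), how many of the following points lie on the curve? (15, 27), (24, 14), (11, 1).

(15, 27): 27² ≡ 16, rhs ≡ 16 → on.
(24, 14): 14² ≡ 10, rhs ≡ 10 → on.
(11, 1): 1² ≡ 1, rhs ≡ 25 → off.

2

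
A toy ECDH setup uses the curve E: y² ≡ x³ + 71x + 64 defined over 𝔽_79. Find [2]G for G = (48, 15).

tangent at (48, 15): λ = (3·48² + 71)/(2·15) ≡ 31/30. 30⁻¹ ≡ 29 (mod 79), so λ ≡ 31·29 ≡ 30.
  x = λ² - 48 - 48 = 900 - 96 ≡ 14; y = λ·(48 - 14) - 15 ≡ 57. → (14, 57)

(14, 57)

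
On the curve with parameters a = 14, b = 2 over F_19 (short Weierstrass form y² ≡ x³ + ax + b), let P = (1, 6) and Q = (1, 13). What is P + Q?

O

The two points share x = 1 and their y-coordinates satisfy 6 + 13 ≡ 0 (mod 19), so they are inverses. Their sum is O.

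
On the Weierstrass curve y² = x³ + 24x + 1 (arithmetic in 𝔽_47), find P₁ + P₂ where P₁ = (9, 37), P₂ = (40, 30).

(9, 37) + (40, 30). λ = (30 - 37)/(40 - 9) ≡ 40/31 mod 47. 31⁻¹ ≡ 44 (mod 47) since 31·44 = 1364 ≡ 1, so λ ≡ 21.
  x = λ² - 9 - 40 = 441 - 49 ≡ 16; y = λ·(9 - 16) - 37 ≡ 4. → (16, 4)

(16, 4)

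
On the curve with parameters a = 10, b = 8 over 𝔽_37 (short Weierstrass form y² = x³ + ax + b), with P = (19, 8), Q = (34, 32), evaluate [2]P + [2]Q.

First 2P:
Repeated addition: build up to 2P.
2P: tangent at (19, 8): λ = (3·19² + 10)/(2·8) ≡ 20/16. 16⁻¹ ≡ 7 (mod 37) since 16·7 = 112 ≡ 1, so λ ≡ 20·7 ≡ 29.
  x = λ² - 19 - 19 = 841 - 38 ≡ 26; y = λ·(19 - 26) - 8 ≡ 11. → (26, 11)
2P = (26, 11).
Next 2Q:
Repeated addition: build up to 2Q.
2Q: tangent at (34, 32): λ = (3·34² + 10)/(2·32) ≡ 0/27. 27⁻¹ ≡ 11 (mod 37), so λ ≡ 0·11 ≡ 0.
  x = λ² - 34 - 34 = 0 - 68 ≡ 6; y = λ·(34 - 6) - 32 ≡ 5. → (6, 5)
2Q = (6, 5).
Finally 2P + 2Q:
(26, 11) + (6, 5). λ = (5 - 11)/(6 - 26) ≡ 31/17 mod 37. 17⁻¹ ≡ 24 (mod 37), so λ ≡ 4.
  x = λ² - 26 - 6 = 16 - 32 ≡ 21; y = λ·(26 - 21) - 11 ≡ 9. → (21, 9)

(21, 9)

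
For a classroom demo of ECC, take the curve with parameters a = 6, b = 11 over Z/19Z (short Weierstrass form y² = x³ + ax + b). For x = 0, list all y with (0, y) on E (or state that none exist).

7, 12

x³ + 6x + 11 = 11 ≡ 11 (mod 19).
Square roots of 11 mod 19: 7 and 12 (since 7² = 49 ≡ 11).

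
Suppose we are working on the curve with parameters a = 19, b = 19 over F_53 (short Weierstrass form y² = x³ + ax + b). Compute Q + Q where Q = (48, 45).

tangent at (48, 45): λ = (3·48² + 19)/(2·45) ≡ 41/37. 37⁻¹ ≡ 43 (mod 53), so λ ≡ 41·43 ≡ 14.
  x = λ² - 48 - 48 = 196 - 96 ≡ 47; y = λ·(48 - 47) - 45 ≡ 22. → (47, 22)

(47, 22)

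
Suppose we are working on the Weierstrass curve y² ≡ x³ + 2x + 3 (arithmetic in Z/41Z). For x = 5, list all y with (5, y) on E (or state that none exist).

none

x³ + 2x + 3 = 138 ≡ 15 (mod 41).
15 is a non-residue mod 41; no y exists.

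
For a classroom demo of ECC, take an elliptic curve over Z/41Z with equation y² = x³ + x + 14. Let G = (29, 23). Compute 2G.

tangent at (29, 23): λ = (3·29² + 1)/(2·23) ≡ 23/5. 5⁻¹ ≡ 33 (mod 41), so λ ≡ 23·33 ≡ 21.
  x = λ² - 29 - 29 = 441 - 58 ≡ 14; y = λ·(29 - 14) - 23 ≡ 5. → (14, 5)

(14, 5)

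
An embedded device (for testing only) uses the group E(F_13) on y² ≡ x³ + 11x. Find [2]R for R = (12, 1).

(12, 12)

tangent at (12, 1): λ = (3·12² + 11)/(2·1) ≡ 1/2. 2⁻¹ ≡ 7 (mod 13), so λ ≡ 1·7 ≡ 7.
  x = λ² - 12 - 12 = 49 - 24 ≡ 12; y = λ·(12 - 12) - 1 ≡ 12. → (12, 12)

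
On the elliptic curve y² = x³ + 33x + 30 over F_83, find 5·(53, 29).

(62, 6)

Write P = (53, 29).
Repeated addition: build up to 5P.
2P: tangent at (53, 29): λ = (3·53² + 33)/(2·29) ≡ 77/58. 58⁻¹ ≡ 73 (mod 83) since 58·73 = 4234 ≡ 1, so λ ≡ 77·73 ≡ 60.
  x = λ² - 53 - 53 = 3600 - 106 ≡ 8; y = λ·(53 - 8) - 29 ≡ 15. → (8, 15)
3P: (8, 15) + (53, 29). λ = (29 - 15)/(53 - 8) ≡ 14/45 mod 83. 45⁻¹ ≡ 24 (mod 83) since 45·24 = 1080 ≡ 1, so λ ≡ 4.
  x = λ² - 8 - 53 = 16 - 61 ≡ 38; y = λ·(8 - 38) - 15 ≡ 31. → (38, 31)
4P: (38, 31) + (53, 29). λ = (29 - 31)/(53 - 38) ≡ 81/15 mod 83. 15⁻¹ ≡ 72 (mod 83), so λ ≡ 22.
  x = λ² - 38 - 53 = 484 - 91 ≡ 61; y = λ·(38 - 61) - 31 ≡ 44. → (61, 44)
5P: (61, 44) + (53, 29). λ = (29 - 44)/(53 - 61) ≡ 68/75 mod 83. 75⁻¹ ≡ 31 (mod 83), so λ ≡ 33.
  x = λ² - 61 - 53 = 1089 - 114 ≡ 62; y = λ·(61 - 62) - 44 ≡ 6. → (62, 6)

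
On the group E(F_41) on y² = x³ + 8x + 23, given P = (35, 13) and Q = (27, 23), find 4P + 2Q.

First 4P:
Double-and-add on 4 = (100)₂. Start with P = (35, 13) for the leading 1-bit.
double: tangent at (35, 13): λ = (3·35² + 8)/(2·13) ≡ 34/26. 26⁻¹ ≡ 30 (mod 41) since 26·30 = 780 ≡ 1, so λ ≡ 34·30 ≡ 36.
  x = λ² - 35 - 35 = 1296 - 70 ≡ 37; y = λ·(35 - 37) - 13 ≡ 38. → (37, 38)
double: tangent at (37, 38): λ = (3·37² + 8)/(2·38) ≡ 15/35. 35⁻¹ ≡ 34 (mod 41) since 35·34 = 1190 ≡ 1, so λ ≡ 15·34 ≡ 18.
  x = λ² - 37 - 37 = 324 - 74 ≡ 4; y = λ·(37 - 4) - 38 ≡ 23. → (4, 23)
4P = (4, 23).
Next 2Q:
Repeated addition: build up to 2Q.
2Q: tangent at (27, 23): λ = (3·27² + 8)/(2·23) ≡ 22/5. 5⁻¹ ≡ 33 (mod 41), so λ ≡ 22·33 ≡ 29.
  x = λ² - 27 - 27 = 841 - 54 ≡ 8; y = λ·(27 - 8) - 23 ≡ 36. → (8, 36)
2Q = (8, 36).
Finally 4P + 2Q:
(4, 23) + (8, 36). λ = (36 - 23)/(8 - 4) ≡ 13/4 mod 41. 4⁻¹ ≡ 31 (mod 41) since 4·31 = 124 ≡ 1, so λ ≡ 34.
  x = λ² - 4 - 8 = 1156 - 12 ≡ 37; y = λ·(4 - 37) - 23 ≡ 3. → (37, 3)

(37, 3)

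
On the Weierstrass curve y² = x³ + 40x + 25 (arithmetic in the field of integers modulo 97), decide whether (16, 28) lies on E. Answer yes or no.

y² = 28² ≡ 8; x³ + 40x + 25 = 4761 ≡ 8 (mod 97). 8 = 8.

yes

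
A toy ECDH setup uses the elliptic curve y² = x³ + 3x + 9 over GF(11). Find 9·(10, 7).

(6, 10)

Write Q = (10, 7).
Double-and-add on 9 = (1001)₂. Start with Q = (10, 7) for the leading 1-bit.
double: tangent at (10, 7): λ = (3·10² + 3)/(2·7) ≡ 6/3. 3⁻¹ ≡ 4 (mod 11), so λ ≡ 6·4 ≡ 2.
  x = λ² - 10 - 10 = 4 - 20 ≡ 6; y = λ·(10 - 6) - 7 ≡ 1. → (6, 1)
double: tangent at (6, 1): λ = (3·6² + 3)/(2·1) ≡ 1/2. 2⁻¹ ≡ 6 (mod 11), so λ ≡ 1·6 ≡ 6.
  x = λ² - 6 - 6 = 36 - 12 ≡ 2; y = λ·(6 - 2) - 1 ≡ 1. → (2, 1)
double: tangent at (2, 1): λ = (3·2² + 3)/(2·1) ≡ 4/2. 2⁻¹ ≡ 6 (mod 11), so λ ≡ 4·6 ≡ 2.
  x = λ² - 2 - 2 = 4 - 4 ≡ 0; y = λ·(2 - 0) - 1 ≡ 3. → (0, 3)
add Q: (0, 3) + (10, 7). λ = (7 - 3)/(10 - 0) ≡ 4/10 mod 11. 10⁻¹ ≡ 10 (mod 11) since 10·10 = 100 ≡ 1, so λ ≡ 7.
  x = λ² - 0 - 10 = 49 - 10 ≡ 6; y = λ·(0 - 6) - 3 ≡ 10. → (6, 10)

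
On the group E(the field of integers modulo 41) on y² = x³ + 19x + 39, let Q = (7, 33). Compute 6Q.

Double-and-add on 6 = (110)₂. Start with Q = (7, 33) for the leading 1-bit.
double: tangent at (7, 33): λ = (3·7² + 19)/(2·33) ≡ 2/25. 25⁻¹ ≡ 23 (mod 41), so λ ≡ 2·23 ≡ 5.
  x = λ² - 7 - 7 = 25 - 14 ≡ 11; y = λ·(7 - 11) - 33 ≡ 29. → (11, 29)
add Q: (11, 29) + (7, 33). λ = (33 - 29)/(7 - 11) ≡ 4/37 mod 41. 37⁻¹ ≡ 10 (mod 41), so λ ≡ 40.
  x = λ² - 11 - 7 = 1600 - 18 ≡ 24; y = λ·(11 - 24) - 29 ≡ 25. → (24, 25)
double: tangent at (24, 25): λ = (3·24² + 19)/(2·25) ≡ 25/9. 9⁻¹ ≡ 32 (mod 41) since 9·32 = 288 ≡ 1, so λ ≡ 25·32 ≡ 21.
  x = λ² - 24 - 24 = 441 - 48 ≡ 24; y = λ·(24 - 24) - 25 ≡ 16. → (24, 16)

(24, 16)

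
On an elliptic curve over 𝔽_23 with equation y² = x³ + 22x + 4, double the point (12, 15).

tangent at (12, 15): λ = (3·12² + 22)/(2·15) ≡ 17/7. 7⁻¹ ≡ 10 (mod 23), so λ ≡ 17·10 ≡ 9.
  x = λ² - 12 - 12 = 81 - 24 ≡ 11; y = λ·(12 - 11) - 15 ≡ 17. → (11, 17)

(11, 17)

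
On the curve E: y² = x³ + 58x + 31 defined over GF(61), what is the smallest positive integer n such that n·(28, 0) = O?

2P: (28, 0) + (28, 0): same x and y₁ ≡ -y₂, so the sum is O.
2P = O, so the order is 2.

2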